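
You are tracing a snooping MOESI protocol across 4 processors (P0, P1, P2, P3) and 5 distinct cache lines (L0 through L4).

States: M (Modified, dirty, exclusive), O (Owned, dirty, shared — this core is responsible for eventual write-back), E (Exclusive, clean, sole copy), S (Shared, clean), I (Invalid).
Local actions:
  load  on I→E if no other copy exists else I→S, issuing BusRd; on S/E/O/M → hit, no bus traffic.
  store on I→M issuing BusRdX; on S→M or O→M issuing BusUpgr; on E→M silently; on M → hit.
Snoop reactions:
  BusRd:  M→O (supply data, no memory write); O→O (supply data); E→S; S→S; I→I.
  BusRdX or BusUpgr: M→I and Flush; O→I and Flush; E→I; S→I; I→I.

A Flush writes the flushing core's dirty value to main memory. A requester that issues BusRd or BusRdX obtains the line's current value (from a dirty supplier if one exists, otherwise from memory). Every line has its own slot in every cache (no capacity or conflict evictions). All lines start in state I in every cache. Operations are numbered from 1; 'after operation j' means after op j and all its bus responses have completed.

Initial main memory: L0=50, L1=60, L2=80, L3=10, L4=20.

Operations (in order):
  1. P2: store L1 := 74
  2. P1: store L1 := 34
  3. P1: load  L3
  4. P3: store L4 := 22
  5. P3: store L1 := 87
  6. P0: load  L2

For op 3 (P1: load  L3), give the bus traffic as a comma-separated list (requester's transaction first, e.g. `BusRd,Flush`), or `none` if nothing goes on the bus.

1. P2: store L1 := 74  bus=[BusRdX]  L1: P0=I P1=I P2=M P3=I  mem[L1]=60
2. P1: store L1 := 34  bus=[BusRdX,Flush]  L1: P0=I P1=M P2=I P3=I  mem[L1]=74
3. P1: load  L3  bus=[BusRd]  L3: P0=I P1=E P2=I P3=I  mem[L3]=10
4. P3: store L4 := 22  bus=[BusRdX]  L4: P0=I P1=I P2=I P3=M  mem[L4]=20
5. P3: store L1 := 87  bus=[BusRdX,Flush]  L1: P0=I P1=I P2=I P3=M  mem[L1]=34
6. P0: load  L2  bus=[BusRd]  L2: P0=E P1=I P2=I P3=I  mem[L2]=80

bus = BusRd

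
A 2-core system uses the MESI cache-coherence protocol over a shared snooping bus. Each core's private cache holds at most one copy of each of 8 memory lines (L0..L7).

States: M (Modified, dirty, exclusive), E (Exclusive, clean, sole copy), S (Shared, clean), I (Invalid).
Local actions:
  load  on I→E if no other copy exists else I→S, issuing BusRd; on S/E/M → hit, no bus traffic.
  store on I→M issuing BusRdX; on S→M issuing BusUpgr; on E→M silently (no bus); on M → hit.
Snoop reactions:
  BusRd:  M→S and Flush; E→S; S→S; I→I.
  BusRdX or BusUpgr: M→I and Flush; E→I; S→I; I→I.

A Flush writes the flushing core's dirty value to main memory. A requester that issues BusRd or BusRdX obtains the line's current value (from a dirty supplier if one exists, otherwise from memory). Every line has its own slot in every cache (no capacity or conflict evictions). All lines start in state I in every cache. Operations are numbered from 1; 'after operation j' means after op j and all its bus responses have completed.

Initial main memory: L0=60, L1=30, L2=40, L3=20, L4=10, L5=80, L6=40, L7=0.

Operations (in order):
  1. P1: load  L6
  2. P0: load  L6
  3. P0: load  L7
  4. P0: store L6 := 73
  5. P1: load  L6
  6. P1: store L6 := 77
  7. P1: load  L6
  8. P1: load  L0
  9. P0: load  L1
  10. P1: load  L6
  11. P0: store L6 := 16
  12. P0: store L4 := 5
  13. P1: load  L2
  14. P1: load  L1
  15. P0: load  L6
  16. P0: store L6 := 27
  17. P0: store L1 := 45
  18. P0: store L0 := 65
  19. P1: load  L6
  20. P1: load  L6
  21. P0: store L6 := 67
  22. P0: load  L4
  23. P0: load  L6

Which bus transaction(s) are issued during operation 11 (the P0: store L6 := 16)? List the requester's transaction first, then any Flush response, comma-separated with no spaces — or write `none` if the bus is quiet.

bus = BusRdX,Flush

1. P1: load  L6  bus=[BusRd]  L6: P0=I P1=E  mem[L6]=40
2. P0: load  L6  bus=[BusRd]  L6: P0=S P1=S  mem[L6]=40
3. P0: load  L7  bus=[BusRd]  L7: P0=E P1=I  mem[L7]=0
4. P0: store L6 := 73  bus=[BusUpgr]  L6: P0=M P1=I  mem[L6]=40
5. P1: load  L6  bus=[BusRd,Flush]  L6: P0=S P1=S  mem[L6]=73
6. P1: store L6 := 77  bus=[BusUpgr]  L6: P0=I P1=M  mem[L6]=73
7. P1: load  L6  bus=[-]  L6: P0=I P1=M  mem[L6]=73
8. P1: load  L0  bus=[BusRd]  L0: P0=I P1=E  mem[L0]=60
9. P0: load  L1  bus=[BusRd]  L1: P0=E P1=I  mem[L1]=30
10. P1: load  L6  bus=[-]  L6: P0=I P1=M  mem[L6]=73
11. P0: store L6 := 16  bus=[BusRdX,Flush]  L6: P0=M P1=I  mem[L6]=77
12. P0: store L4 := 5  bus=[BusRdX]  L4: P0=M P1=I  mem[L4]=10
13. P1: load  L2  bus=[BusRd]  L2: P0=I P1=E  mem[L2]=40
14. P1: load  L1  bus=[BusRd]  L1: P0=S P1=S  mem[L1]=30
15. P0: load  L6  bus=[-]  L6: P0=M P1=I  mem[L6]=77
16. P0: store L6 := 27  bus=[-]  L6: P0=M P1=I  mem[L6]=77
17. P0: store L1 := 45  bus=[BusUpgr]  L1: P0=M P1=I  mem[L1]=30
18. P0: store L0 := 65  bus=[BusRdX]  L0: P0=M P1=I  mem[L0]=60
19. P1: load  L6  bus=[BusRd,Flush]  L6: P0=S P1=S  mem[L6]=27
20. P1: load  L6  bus=[-]  L6: P0=S P1=S  mem[L6]=27
21. P0: store L6 := 67  bus=[BusUpgr]  L6: P0=M P1=I  mem[L6]=27
22. P0: load  L4  bus=[-]  L4: P0=M P1=I  mem[L4]=10
23. P0: load  L6  bus=[-]  L6: P0=M P1=I  mem[L6]=27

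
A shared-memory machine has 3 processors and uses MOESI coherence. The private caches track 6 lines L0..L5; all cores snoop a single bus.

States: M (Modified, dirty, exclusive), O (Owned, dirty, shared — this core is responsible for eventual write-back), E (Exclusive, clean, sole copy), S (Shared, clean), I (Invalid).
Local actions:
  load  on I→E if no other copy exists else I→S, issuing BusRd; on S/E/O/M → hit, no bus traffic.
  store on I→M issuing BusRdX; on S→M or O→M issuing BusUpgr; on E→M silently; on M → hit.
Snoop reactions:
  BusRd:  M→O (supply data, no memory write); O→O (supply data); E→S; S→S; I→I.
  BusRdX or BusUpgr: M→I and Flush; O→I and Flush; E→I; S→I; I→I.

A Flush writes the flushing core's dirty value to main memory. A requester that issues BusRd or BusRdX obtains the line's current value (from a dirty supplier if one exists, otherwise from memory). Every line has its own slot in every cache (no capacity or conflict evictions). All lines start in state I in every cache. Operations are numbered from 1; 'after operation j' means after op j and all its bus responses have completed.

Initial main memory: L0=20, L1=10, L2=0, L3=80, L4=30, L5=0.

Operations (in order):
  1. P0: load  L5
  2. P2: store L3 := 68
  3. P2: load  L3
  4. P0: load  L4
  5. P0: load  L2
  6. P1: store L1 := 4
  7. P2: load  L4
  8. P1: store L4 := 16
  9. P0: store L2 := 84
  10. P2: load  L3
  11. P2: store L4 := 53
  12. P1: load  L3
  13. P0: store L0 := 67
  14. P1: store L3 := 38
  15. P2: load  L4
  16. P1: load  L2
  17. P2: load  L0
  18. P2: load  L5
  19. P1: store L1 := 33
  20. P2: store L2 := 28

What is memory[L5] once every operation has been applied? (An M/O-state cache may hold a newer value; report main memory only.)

  op1 P0: load  L5 → E/I/I on L5; bus BusRd; mem=0
  op2 P2: store L3 := 68 → I/I/M on L3; bus BusRdX; mem=80
  op3 P2: load  L3 → I/I/M on L3; bus (none); mem=80
  op4 P0: load  L4 → E/I/I on L4; bus BusRd; mem=30
  op5 P0: load  L2 → E/I/I on L2; bus BusRd; mem=0
  op6 P1: store L1 := 4 → I/M/I on L1; bus BusRdX; mem=10
  op7 P2: load  L4 → S/I/S on L4; bus BusRd; mem=30
  op8 P1: store L4 := 16 → I/M/I on L4; bus BusRdX; mem=30
  op9 P0: store L2 := 84 → M/I/I on L2; bus (none); mem=0
  op10 P2: load  L3 → I/I/M on L3; bus (none); mem=80
  op11 P2: store L4 := 53 → I/I/M on L4; bus BusRdX Flush; mem=16
  op12 P1: load  L3 → I/S/O on L3; bus BusRd; mem=80
  op13 P0: store L0 := 67 → M/I/I on L0; bus BusRdX; mem=20
  op14 P1: store L3 := 38 → I/M/I on L3; bus BusUpgr Flush; mem=68
  op15 P2: load  L4 → I/I/M on L4; bus (none); mem=16
  op16 P1: load  L2 → O/S/I on L2; bus BusRd; mem=0
  op17 P2: load  L0 → O/I/S on L0; bus BusRd; mem=20
  op18 P2: load  L5 → S/I/S on L5; bus BusRd; mem=0
  op19 P1: store L1 := 33 → I/M/I on L1; bus (none); mem=10
  op20 P2: store L2 := 28 → I/I/M on L2; bus BusRdX Flush; mem=84

memory[L5] = 0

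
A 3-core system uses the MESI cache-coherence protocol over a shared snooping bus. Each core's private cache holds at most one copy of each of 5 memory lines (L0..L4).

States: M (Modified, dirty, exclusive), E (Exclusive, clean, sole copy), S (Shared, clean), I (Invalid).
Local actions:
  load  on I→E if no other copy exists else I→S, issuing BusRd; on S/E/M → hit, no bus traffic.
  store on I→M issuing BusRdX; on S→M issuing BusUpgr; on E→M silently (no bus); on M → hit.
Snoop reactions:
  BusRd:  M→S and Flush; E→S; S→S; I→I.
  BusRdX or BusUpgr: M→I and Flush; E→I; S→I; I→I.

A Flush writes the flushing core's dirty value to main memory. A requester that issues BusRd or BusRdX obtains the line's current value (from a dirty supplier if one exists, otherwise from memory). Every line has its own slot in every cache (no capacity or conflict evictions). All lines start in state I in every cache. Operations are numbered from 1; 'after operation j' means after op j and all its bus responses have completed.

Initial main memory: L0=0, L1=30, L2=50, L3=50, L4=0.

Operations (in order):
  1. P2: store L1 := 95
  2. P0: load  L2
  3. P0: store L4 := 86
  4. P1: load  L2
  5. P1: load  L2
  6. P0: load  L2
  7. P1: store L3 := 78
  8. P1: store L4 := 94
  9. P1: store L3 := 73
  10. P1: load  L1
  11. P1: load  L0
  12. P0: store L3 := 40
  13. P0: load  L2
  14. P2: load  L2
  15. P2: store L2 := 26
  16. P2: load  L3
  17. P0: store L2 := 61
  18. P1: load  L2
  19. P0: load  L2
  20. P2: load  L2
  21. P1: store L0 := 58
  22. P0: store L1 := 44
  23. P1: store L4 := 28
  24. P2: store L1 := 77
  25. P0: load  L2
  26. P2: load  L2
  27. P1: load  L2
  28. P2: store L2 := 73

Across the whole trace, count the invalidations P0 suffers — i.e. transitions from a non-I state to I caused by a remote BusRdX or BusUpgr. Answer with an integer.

[1] P2: store L1 := 95 | P0:I, P1:I, P2:M(95) | bus: BusRdX
[2] P0: load  L2 | P0:E(50), P1:I, P2:I | bus: BusRd
[3] P0: store L4 := 86 | P0:M(86), P1:I, P2:I | bus: BusRdX
[4] P1: load  L2 | P0:S(50), P1:S(50), P2:I | bus: BusRd
[5] P1: load  L2 | P0:S(50), P1:S(50), P2:I | bus: none
[6] P0: load  L2 | P0:S(50), P1:S(50), P2:I | bus: none
[7] P1: store L3 := 78 | P0:I, P1:M(78), P2:I | bus: BusRdX
[8] P1: store L4 := 94 | P0:I, P1:M(94), P2:I | bus: BusRdX,Flush
[9] P1: store L3 := 73 | P0:I, P1:M(73), P2:I | bus: none
[10] P1: load  L1 | P0:I, P1:S(95), P2:S(95) | bus: BusRd,Flush
[11] P1: load  L0 | P0:I, P1:E(0), P2:I | bus: BusRd
[12] P0: store L3 := 40 | P0:M(40), P1:I, P2:I | bus: BusRdX,Flush
[13] P0: load  L2 | P0:S(50), P1:S(50), P2:I | bus: none
[14] P2: load  L2 | P0:S(50), P1:S(50), P2:S(50) | bus: BusRd
[15] P2: store L2 := 26 | P0:I, P1:I, P2:M(26) | bus: BusUpgr
[16] P2: load  L3 | P0:S(40), P1:I, P2:S(40) | bus: BusRd,Flush
[17] P0: store L2 := 61 | P0:M(61), P1:I, P2:I | bus: BusRdX,Flush
[18] P1: load  L2 | P0:S(61), P1:S(61), P2:I | bus: BusRd,Flush
[19] P0: load  L2 | P0:S(61), P1:S(61), P2:I | bus: none
[20] P2: load  L2 | P0:S(61), P1:S(61), P2:S(61) | bus: BusRd
[21] P1: store L0 := 58 | P0:I, P1:M(58), P2:I | bus: none
[22] P0: store L1 := 44 | P0:M(44), P1:I, P2:I | bus: BusRdX
[23] P1: store L4 := 28 | P0:I, P1:M(28), P2:I | bus: none
[24] P2: store L1 := 77 | P0:I, P1:I, P2:M(77) | bus: BusRdX,Flush
[25] P0: load  L2 | P0:S(61), P1:S(61), P2:S(61) | bus: none
[26] P2: load  L2 | P0:S(61), P1:S(61), P2:S(61) | bus: none
[27] P1: load  L2 | P0:S(61), P1:S(61), P2:S(61) | bus: none
[28] P2: store L2 := 73 | P0:I, P1:I, P2:M(73) | bus: BusUpgr

invalidations = 4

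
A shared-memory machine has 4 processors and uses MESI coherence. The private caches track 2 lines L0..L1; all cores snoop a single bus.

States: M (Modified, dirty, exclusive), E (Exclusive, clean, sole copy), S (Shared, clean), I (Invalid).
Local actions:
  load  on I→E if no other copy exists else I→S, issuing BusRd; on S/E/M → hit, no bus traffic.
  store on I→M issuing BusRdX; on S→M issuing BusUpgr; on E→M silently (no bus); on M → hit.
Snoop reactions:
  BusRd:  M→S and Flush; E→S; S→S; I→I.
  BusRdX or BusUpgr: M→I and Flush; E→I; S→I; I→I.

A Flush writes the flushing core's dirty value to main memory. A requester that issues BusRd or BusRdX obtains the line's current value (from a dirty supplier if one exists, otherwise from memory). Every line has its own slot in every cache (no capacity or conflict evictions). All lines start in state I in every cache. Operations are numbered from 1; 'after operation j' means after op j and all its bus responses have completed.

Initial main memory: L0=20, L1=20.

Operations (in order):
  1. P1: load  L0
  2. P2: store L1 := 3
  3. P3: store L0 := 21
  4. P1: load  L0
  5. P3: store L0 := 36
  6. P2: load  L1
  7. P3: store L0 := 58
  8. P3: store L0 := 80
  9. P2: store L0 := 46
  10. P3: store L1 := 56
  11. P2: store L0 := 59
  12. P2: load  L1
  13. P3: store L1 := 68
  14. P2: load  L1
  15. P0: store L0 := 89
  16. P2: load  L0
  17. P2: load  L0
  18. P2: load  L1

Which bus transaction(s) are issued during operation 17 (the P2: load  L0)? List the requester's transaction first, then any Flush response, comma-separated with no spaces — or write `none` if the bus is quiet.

bus = none

1. P1: load  L0  bus=[BusRd]  L0: P0=I P1=E P2=I P3=I  mem[L0]=20
2. P2: store L1 := 3  bus=[BusRdX]  L1: P0=I P1=I P2=M P3=I  mem[L1]=20
3. P3: store L0 := 21  bus=[BusRdX]  L0: P0=I P1=I P2=I P3=M  mem[L0]=20
4. P1: load  L0  bus=[BusRd,Flush]  L0: P0=I P1=S P2=I P3=S  mem[L0]=21
5. P3: store L0 := 36  bus=[BusUpgr]  L0: P0=I P1=I P2=I P3=M  mem[L0]=21
6. P2: load  L1  bus=[-]  L1: P0=I P1=I P2=M P3=I  mem[L1]=20
7. P3: store L0 := 58  bus=[-]  L0: P0=I P1=I P2=I P3=M  mem[L0]=21
8. P3: store L0 := 80  bus=[-]  L0: P0=I P1=I P2=I P3=M  mem[L0]=21
9. P2: store L0 := 46  bus=[BusRdX,Flush]  L0: P0=I P1=I P2=M P3=I  mem[L0]=80
10. P3: store L1 := 56  bus=[BusRdX,Flush]  L1: P0=I P1=I P2=I P3=M  mem[L1]=3
11. P2: store L0 := 59  bus=[-]  L0: P0=I P1=I P2=M P3=I  mem[L0]=80
12. P2: load  L1  bus=[BusRd,Flush]  L1: P0=I P1=I P2=S P3=S  mem[L1]=56
13. P3: store L1 := 68  bus=[BusUpgr]  L1: P0=I P1=I P2=I P3=M  mem[L1]=56
14. P2: load  L1  bus=[BusRd,Flush]  L1: P0=I P1=I P2=S P3=S  mem[L1]=68
15. P0: store L0 := 89  bus=[BusRdX,Flush]  L0: P0=M P1=I P2=I P3=I  mem[L0]=59
16. P2: load  L0  bus=[BusRd,Flush]  L0: P0=S P1=I P2=S P3=I  mem[L0]=89
17. P2: load  L0  bus=[-]  L0: P0=S P1=I P2=S P3=I  mem[L0]=89
18. P2: load  L1  bus=[-]  L1: P0=I P1=I P2=S P3=S  mem[L1]=68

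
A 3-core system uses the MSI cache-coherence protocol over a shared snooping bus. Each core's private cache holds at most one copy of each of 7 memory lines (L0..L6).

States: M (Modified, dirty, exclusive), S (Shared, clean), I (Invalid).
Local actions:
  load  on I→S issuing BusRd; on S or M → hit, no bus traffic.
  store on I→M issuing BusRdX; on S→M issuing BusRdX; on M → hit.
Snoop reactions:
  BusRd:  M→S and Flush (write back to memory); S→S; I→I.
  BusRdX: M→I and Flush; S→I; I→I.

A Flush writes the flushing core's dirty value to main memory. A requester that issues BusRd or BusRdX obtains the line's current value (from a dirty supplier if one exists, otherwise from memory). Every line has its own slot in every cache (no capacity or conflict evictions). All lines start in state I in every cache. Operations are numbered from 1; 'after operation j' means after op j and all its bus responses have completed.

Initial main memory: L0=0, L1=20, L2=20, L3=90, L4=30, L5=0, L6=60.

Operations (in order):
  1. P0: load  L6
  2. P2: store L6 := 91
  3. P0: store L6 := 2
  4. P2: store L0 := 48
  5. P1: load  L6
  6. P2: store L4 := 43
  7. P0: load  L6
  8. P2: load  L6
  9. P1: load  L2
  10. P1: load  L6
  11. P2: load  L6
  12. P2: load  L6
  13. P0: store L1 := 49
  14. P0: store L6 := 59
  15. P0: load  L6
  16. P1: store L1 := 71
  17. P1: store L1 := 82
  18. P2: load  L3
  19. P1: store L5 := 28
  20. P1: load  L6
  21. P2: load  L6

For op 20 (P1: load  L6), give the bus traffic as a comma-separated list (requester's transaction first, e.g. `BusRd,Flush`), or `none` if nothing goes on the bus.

1. P0: load  L6  bus=[BusRd]  L6: P0=S P1=I P2=I  mem[L6]=60
2. P2: store L6 := 91  bus=[BusRdX]  L6: P0=I P1=I P2=M  mem[L6]=60
3. P0: store L6 := 2  bus=[BusRdX,Flush]  L6: P0=M P1=I P2=I  mem[L6]=91
4. P2: store L0 := 48  bus=[BusRdX]  L0: P0=I P1=I P2=M  mem[L0]=0
5. P1: load  L6  bus=[BusRd,Flush]  L6: P0=S P1=S P2=I  mem[L6]=2
6. P2: store L4 := 43  bus=[BusRdX]  L4: P0=I P1=I P2=M  mem[L4]=30
7. P0: load  L6  bus=[-]  L6: P0=S P1=S P2=I  mem[L6]=2
8. P2: load  L6  bus=[BusRd]  L6: P0=S P1=S P2=S  mem[L6]=2
9. P1: load  L2  bus=[BusRd]  L2: P0=I P1=S P2=I  mem[L2]=20
10. P1: load  L6  bus=[-]  L6: P0=S P1=S P2=S  mem[L6]=2
11. P2: load  L6  bus=[-]  L6: P0=S P1=S P2=S  mem[L6]=2
12. P2: load  L6  bus=[-]  L6: P0=S P1=S P2=S  mem[L6]=2
13. P0: store L1 := 49  bus=[BusRdX]  L1: P0=M P1=I P2=I  mem[L1]=20
14. P0: store L6 := 59  bus=[BusRdX]  L6: P0=M P1=I P2=I  mem[L6]=2
15. P0: load  L6  bus=[-]  L6: P0=M P1=I P2=I  mem[L6]=2
16. P1: store L1 := 71  bus=[BusRdX,Flush]  L1: P0=I P1=M P2=I  mem[L1]=49
17. P1: store L1 := 82  bus=[-]  L1: P0=I P1=M P2=I  mem[L1]=49
18. P2: load  L3  bus=[BusRd]  L3: P0=I P1=I P2=S  mem[L3]=90
19. P1: store L5 := 28  bus=[BusRdX]  L5: P0=I P1=M P2=I  mem[L5]=0
20. P1: load  L6  bus=[BusRd,Flush]  L6: P0=S P1=S P2=I  mem[L6]=59
21. P2: load  L6  bus=[BusRd]  L6: P0=S P1=S P2=S  mem[L6]=59

bus = BusRd,Flush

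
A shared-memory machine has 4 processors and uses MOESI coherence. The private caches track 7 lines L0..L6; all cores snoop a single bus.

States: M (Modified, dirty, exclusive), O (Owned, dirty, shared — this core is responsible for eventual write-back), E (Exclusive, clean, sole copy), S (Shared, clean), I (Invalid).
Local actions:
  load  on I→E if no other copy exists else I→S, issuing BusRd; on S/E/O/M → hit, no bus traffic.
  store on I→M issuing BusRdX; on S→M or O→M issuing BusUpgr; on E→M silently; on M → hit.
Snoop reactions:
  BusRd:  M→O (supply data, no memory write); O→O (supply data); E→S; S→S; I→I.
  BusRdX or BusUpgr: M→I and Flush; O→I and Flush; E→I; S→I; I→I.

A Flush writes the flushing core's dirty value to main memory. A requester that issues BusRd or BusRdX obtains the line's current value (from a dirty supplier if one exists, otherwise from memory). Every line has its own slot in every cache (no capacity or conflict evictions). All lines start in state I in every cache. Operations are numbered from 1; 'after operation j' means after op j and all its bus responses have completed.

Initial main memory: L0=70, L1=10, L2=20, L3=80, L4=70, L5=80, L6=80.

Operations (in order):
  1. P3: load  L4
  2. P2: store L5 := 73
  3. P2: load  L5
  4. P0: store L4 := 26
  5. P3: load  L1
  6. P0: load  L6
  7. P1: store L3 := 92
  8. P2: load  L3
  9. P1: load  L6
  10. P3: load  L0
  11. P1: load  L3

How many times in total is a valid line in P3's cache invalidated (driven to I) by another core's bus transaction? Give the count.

invalidations = 1

1. P3: load  L4  bus=[BusRd]  L4: P0=I P1=I P2=I P3=E  mem[L4]=70
2. P2: store L5 := 73  bus=[BusRdX]  L5: P0=I P1=I P2=M P3=I  mem[L5]=80
3. P2: load  L5  bus=[-]  L5: P0=I P1=I P2=M P3=I  mem[L5]=80
4. P0: store L4 := 26  bus=[BusRdX]  L4: P0=M P1=I P2=I P3=I  mem[L4]=70
5. P3: load  L1  bus=[BusRd]  L1: P0=I P1=I P2=I P3=E  mem[L1]=10
6. P0: load  L6  bus=[BusRd]  L6: P0=E P1=I P2=I P3=I  mem[L6]=80
7. P1: store L3 := 92  bus=[BusRdX]  L3: P0=I P1=M P2=I P3=I  mem[L3]=80
8. P2: load  L3  bus=[BusRd]  L3: P0=I P1=O P2=S P3=I  mem[L3]=80
9. P1: load  L6  bus=[BusRd]  L6: P0=S P1=S P2=I P3=I  mem[L6]=80
10. P3: load  L0  bus=[BusRd]  L0: P0=I P1=I P2=I P3=E  mem[L0]=70
11. P1: load  L3  bus=[-]  L3: P0=I P1=O P2=S P3=I  mem[L3]=80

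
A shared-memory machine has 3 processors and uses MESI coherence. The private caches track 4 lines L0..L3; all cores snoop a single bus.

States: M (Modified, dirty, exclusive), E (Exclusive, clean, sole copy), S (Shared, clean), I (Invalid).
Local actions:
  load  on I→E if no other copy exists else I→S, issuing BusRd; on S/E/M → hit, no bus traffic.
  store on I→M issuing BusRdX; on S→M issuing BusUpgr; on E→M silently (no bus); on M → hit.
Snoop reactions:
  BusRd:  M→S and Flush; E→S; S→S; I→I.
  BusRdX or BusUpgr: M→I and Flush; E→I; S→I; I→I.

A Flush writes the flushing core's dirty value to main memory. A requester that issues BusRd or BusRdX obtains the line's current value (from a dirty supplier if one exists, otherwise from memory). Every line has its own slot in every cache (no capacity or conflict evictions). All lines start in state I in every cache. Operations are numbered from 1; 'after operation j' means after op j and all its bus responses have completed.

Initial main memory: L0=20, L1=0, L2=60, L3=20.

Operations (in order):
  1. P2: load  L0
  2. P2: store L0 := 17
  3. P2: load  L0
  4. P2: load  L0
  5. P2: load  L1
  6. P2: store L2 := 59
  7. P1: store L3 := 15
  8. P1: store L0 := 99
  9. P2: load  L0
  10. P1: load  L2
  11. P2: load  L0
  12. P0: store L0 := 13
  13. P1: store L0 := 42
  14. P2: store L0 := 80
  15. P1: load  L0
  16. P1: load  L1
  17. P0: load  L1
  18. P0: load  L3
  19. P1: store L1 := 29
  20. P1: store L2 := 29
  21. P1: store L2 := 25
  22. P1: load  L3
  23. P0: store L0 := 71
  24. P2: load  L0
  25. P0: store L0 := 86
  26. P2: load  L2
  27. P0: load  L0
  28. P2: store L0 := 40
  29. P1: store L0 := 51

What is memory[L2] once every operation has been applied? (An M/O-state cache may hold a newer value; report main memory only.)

[1] P2: load  L0 | P0:I, P1:I, P2:E(20) | bus: BusRd
[2] P2: store L0 := 17 | P0:I, P1:I, P2:M(17) | bus: none
[3] P2: load  L0 | P0:I, P1:I, P2:M(17) | bus: none
[4] P2: load  L0 | P0:I, P1:I, P2:M(17) | bus: none
[5] P2: load  L1 | P0:I, P1:I, P2:E(0) | bus: BusRd
[6] P2: store L2 := 59 | P0:I, P1:I, P2:M(59) | bus: BusRdX
[7] P1: store L3 := 15 | P0:I, P1:M(15), P2:I | bus: BusRdX
[8] P1: store L0 := 99 | P0:I, P1:M(99), P2:I | bus: BusRdX,Flush
[9] P2: load  L0 | P0:I, P1:S(99), P2:S(99) | bus: BusRd,Flush
[10] P1: load  L2 | P0:I, P1:S(59), P2:S(59) | bus: BusRd,Flush
[11] P2: load  L0 | P0:I, P1:S(99), P2:S(99) | bus: none
[12] P0: store L0 := 13 | P0:M(13), P1:I, P2:I | bus: BusRdX
[13] P1: store L0 := 42 | P0:I, P1:M(42), P2:I | bus: BusRdX,Flush
[14] P2: store L0 := 80 | P0:I, P1:I, P2:M(80) | bus: BusRdX,Flush
[15] P1: load  L0 | P0:I, P1:S(80), P2:S(80) | bus: BusRd,Flush
[16] P1: load  L1 | P0:I, P1:S(0), P2:S(0) | bus: BusRd
[17] P0: load  L1 | P0:S(0), P1:S(0), P2:S(0) | bus: BusRd
[18] P0: load  L3 | P0:S(15), P1:S(15), P2:I | bus: BusRd,Flush
[19] P1: store L1 := 29 | P0:I, P1:M(29), P2:I | bus: BusUpgr
[20] P1: store L2 := 29 | P0:I, P1:M(29), P2:I | bus: BusUpgr
[21] P1: store L2 := 25 | P0:I, P1:M(25), P2:I | bus: none
[22] P1: load  L3 | P0:S(15), P1:S(15), P2:I | bus: none
[23] P0: store L0 := 71 | P0:M(71), P1:I, P2:I | bus: BusRdX
[24] P2: load  L0 | P0:S(71), P1:I, P2:S(71) | bus: BusRd,Flush
[25] P0: store L0 := 86 | P0:M(86), P1:I, P2:I | bus: BusUpgr
[26] P2: load  L2 | P0:I, P1:S(25), P2:S(25) | bus: BusRd,Flush
[27] P0: load  L0 | P0:M(86), P1:I, P2:I | bus: none
[28] P2: store L0 := 40 | P0:I, P1:I, P2:M(40) | bus: BusRdX,Flush
[29] P1: store L0 := 51 | P0:I, P1:M(51), P2:I | bus: BusRdX,Flush

memory[L2] = 25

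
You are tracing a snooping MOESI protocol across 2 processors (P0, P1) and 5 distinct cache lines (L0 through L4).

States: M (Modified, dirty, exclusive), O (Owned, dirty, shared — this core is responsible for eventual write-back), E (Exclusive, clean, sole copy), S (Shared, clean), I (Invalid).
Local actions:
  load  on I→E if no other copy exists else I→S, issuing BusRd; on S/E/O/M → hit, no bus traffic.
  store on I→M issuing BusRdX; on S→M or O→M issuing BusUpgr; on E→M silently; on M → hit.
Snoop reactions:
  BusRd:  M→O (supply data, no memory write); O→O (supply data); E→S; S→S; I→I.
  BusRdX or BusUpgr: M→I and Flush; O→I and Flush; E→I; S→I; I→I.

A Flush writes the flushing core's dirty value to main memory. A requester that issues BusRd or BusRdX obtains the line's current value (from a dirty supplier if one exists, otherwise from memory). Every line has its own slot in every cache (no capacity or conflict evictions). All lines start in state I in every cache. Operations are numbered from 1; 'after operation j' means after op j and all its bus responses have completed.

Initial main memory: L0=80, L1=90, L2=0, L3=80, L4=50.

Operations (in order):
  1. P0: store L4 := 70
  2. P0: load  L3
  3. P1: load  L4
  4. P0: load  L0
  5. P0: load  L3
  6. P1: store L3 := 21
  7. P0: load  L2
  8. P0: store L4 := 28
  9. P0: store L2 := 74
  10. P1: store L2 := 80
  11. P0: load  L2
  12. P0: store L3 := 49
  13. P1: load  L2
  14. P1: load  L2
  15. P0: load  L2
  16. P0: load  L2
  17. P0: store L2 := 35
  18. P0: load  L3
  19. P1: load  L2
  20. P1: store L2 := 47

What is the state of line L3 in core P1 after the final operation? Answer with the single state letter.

state = I

1. P0: store L4 := 70  bus=[BusRdX]  L4: P0=M P1=I  mem[L4]=50
2. P0: load  L3  bus=[BusRd]  L3: P0=E P1=I  mem[L3]=80
3. P1: load  L4  bus=[BusRd]  L4: P0=O P1=S  mem[L4]=50
4. P0: load  L0  bus=[BusRd]  L0: P0=E P1=I  mem[L0]=80
5. P0: load  L3  bus=[-]  L3: P0=E P1=I  mem[L3]=80
6. P1: store L3 := 21  bus=[BusRdX]  L3: P0=I P1=M  mem[L3]=80
7. P0: load  L2  bus=[BusRd]  L2: P0=E P1=I  mem[L2]=0
8. P0: store L4 := 28  bus=[BusUpgr]  L4: P0=M P1=I  mem[L4]=50
9. P0: store L2 := 74  bus=[-]  L2: P0=M P1=I  mem[L2]=0
10. P1: store L2 := 80  bus=[BusRdX,Flush]  L2: P0=I P1=M  mem[L2]=74
11. P0: load  L2  bus=[BusRd]  L2: P0=S P1=O  mem[L2]=74
12. P0: store L3 := 49  bus=[BusRdX,Flush]  L3: P0=M P1=I  mem[L3]=21
13. P1: load  L2  bus=[-]  L2: P0=S P1=O  mem[L2]=74
14. P1: load  L2  bus=[-]  L2: P0=S P1=O  mem[L2]=74
15. P0: load  L2  bus=[-]  L2: P0=S P1=O  mem[L2]=74
16. P0: load  L2  bus=[-]  L2: P0=S P1=O  mem[L2]=74
17. P0: store L2 := 35  bus=[BusUpgr,Flush]  L2: P0=M P1=I  mem[L2]=80
18. P0: load  L3  bus=[-]  L3: P0=M P1=I  mem[L3]=21
19. P1: load  L2  bus=[BusRd]  L2: P0=O P1=S  mem[L2]=80
20. P1: store L2 := 47  bus=[BusUpgr,Flush]  L2: P0=I P1=M  mem[L2]=35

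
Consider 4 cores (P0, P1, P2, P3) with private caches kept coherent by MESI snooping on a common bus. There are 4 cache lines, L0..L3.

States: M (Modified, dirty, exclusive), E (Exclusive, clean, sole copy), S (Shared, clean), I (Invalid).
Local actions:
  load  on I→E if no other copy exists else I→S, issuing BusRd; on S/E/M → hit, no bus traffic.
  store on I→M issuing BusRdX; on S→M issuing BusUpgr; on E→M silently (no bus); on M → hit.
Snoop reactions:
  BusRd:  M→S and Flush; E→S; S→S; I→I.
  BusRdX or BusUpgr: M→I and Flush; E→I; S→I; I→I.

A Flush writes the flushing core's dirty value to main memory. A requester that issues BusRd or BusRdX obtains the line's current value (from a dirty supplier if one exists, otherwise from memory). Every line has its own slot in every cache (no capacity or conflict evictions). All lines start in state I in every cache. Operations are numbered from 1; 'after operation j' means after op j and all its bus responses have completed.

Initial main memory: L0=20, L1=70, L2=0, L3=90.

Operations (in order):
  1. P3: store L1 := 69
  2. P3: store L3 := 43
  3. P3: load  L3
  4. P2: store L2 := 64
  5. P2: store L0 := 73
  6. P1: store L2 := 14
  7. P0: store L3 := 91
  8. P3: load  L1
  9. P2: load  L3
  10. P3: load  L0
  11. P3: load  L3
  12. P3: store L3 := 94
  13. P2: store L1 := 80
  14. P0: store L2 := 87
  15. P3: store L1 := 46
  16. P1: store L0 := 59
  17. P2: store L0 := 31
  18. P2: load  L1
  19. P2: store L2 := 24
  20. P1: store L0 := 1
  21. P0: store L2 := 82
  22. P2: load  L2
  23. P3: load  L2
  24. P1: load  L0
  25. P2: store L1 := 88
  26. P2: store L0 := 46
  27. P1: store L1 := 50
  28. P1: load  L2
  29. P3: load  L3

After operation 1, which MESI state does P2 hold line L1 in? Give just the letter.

state = I

step 1: P3: store L1 := 69  ⟶  IIIM  (L1)  txn=BusRdX  M[L1]=70
step 2: P3: store L3 := 43  ⟶  IIIM  (L3)  txn=BusRdX  M[L3]=90
step 3: P3: load  L3  ⟶  IIIM  (L3)  txn=∅  M[L3]=90
step 4: P2: store L2 := 64  ⟶  IIMI  (L2)  txn=BusRdX  M[L2]=0
step 5: P2: store L0 := 73  ⟶  IIMI  (L0)  txn=BusRdX  M[L0]=20
step 6: P1: store L2 := 14  ⟶  IMII  (L2)  txn=BusRdX+Flush  M[L2]=64
step 7: P0: store L3 := 91  ⟶  MIII  (L3)  txn=BusRdX+Flush  M[L3]=43
step 8: P3: load  L1  ⟶  IIIM  (L1)  txn=∅  M[L1]=70
step 9: P2: load  L3  ⟶  SISI  (L3)  txn=BusRd+Flush  M[L3]=91
step 10: P3: load  L0  ⟶  IISS  (L0)  txn=BusRd+Flush  M[L0]=73
step 11: P3: load  L3  ⟶  SISS  (L3)  txn=BusRd  M[L3]=91
step 12: P3: store L3 := 94  ⟶  IIIM  (L3)  txn=BusUpgr  M[L3]=91
step 13: P2: store L1 := 80  ⟶  IIMI  (L1)  txn=BusRdX+Flush  M[L1]=69
step 14: P0: store L2 := 87  ⟶  MIII  (L2)  txn=BusRdX+Flush  M[L2]=14
step 15: P3: store L1 := 46  ⟶  IIIM  (L1)  txn=BusRdX+Flush  M[L1]=80
step 16: P1: store L0 := 59  ⟶  IMII  (L0)  txn=BusRdX  M[L0]=73
step 17: P2: store L0 := 31  ⟶  IIMI  (L0)  txn=BusRdX+Flush  M[L0]=59
step 18: P2: load  L1  ⟶  IISS  (L1)  txn=BusRd+Flush  M[L1]=46
step 19: P2: store L2 := 24  ⟶  IIMI  (L2)  txn=BusRdX+Flush  M[L2]=87
step 20: P1: store L0 := 1  ⟶  IMII  (L0)  txn=BusRdX+Flush  M[L0]=31
step 21: P0: store L2 := 82  ⟶  MIII  (L2)  txn=BusRdX+Flush  M[L2]=24
step 22: P2: load  L2  ⟶  SISI  (L2)  txn=BusRd+Flush  M[L2]=82
step 23: P3: load  L2  ⟶  SISS  (L2)  txn=BusRd  M[L2]=82
step 24: P1: load  L0  ⟶  IMII  (L0)  txn=∅  M[L0]=31
step 25: P2: store L1 := 88  ⟶  IIMI  (L1)  txn=BusUpgr  M[L1]=46
step 26: P2: store L0 := 46  ⟶  IIMI  (L0)  txn=BusRdX+Flush  M[L0]=1
step 27: P1: store L1 := 50  ⟶  IMII  (L1)  txn=BusRdX+Flush  M[L1]=88
step 28: P1: load  L2  ⟶  SSSS  (L2)  txn=BusRd  M[L2]=82
step 29: P3: load  L3  ⟶  IIIM  (L3)  txn=∅  M[L3]=91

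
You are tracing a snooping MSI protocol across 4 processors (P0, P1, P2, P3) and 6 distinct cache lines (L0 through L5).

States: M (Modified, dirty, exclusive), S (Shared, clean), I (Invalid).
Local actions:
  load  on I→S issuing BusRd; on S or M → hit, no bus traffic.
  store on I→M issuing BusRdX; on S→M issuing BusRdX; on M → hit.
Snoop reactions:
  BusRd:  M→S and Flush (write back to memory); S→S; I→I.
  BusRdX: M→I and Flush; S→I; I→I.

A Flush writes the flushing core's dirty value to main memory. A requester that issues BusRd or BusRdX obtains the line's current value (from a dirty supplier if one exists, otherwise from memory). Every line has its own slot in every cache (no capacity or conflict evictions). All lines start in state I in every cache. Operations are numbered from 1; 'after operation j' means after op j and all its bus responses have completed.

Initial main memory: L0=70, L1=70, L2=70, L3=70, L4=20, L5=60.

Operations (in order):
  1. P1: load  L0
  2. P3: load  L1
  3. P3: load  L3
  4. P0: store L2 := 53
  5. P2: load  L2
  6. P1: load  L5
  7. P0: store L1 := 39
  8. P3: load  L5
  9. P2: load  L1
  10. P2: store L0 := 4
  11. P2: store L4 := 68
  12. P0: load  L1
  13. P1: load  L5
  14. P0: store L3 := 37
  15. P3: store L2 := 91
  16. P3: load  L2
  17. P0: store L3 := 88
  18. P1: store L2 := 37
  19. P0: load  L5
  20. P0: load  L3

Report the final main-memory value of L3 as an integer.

step 1: P1: load  L0  ⟶  ISII  (L0)  txn=BusRd  M[L0]=70
step 2: P3: load  L1  ⟶  IIIS  (L1)  txn=BusRd  M[L1]=70
step 3: P3: load  L3  ⟶  IIIS  (L3)  txn=BusRd  M[L3]=70
step 4: P0: store L2 := 53  ⟶  MIII  (L2)  txn=BusRdX  M[L2]=70
step 5: P2: load  L2  ⟶  SISI  (L2)  txn=BusRd+Flush  M[L2]=53
step 6: P1: load  L5  ⟶  ISII  (L5)  txn=BusRd  M[L5]=60
step 7: P0: store L1 := 39  ⟶  MIII  (L1)  txn=BusRdX  M[L1]=70
step 8: P3: load  L5  ⟶  ISIS  (L5)  txn=BusRd  M[L5]=60
step 9: P2: load  L1  ⟶  SISI  (L1)  txn=BusRd+Flush  M[L1]=39
step 10: P2: store L0 := 4  ⟶  IIMI  (L0)  txn=BusRdX  M[L0]=70
step 11: P2: store L4 := 68  ⟶  IIMI  (L4)  txn=BusRdX  M[L4]=20
step 12: P0: load  L1  ⟶  SISI  (L1)  txn=∅  M[L1]=39
step 13: P1: load  L5  ⟶  ISIS  (L5)  txn=∅  M[L5]=60
step 14: P0: store L3 := 37  ⟶  MIII  (L3)  txn=BusRdX  M[L3]=70
step 15: P3: store L2 := 91  ⟶  IIIM  (L2)  txn=BusRdX  M[L2]=53
step 16: P3: load  L2  ⟶  IIIM  (L2)  txn=∅  M[L2]=53
step 17: P0: store L3 := 88  ⟶  MIII  (L3)  txn=∅  M[L3]=70
step 18: P1: store L2 := 37  ⟶  IMII  (L2)  txn=BusRdX+Flush  M[L2]=91
step 19: P0: load  L5  ⟶  SSIS  (L5)  txn=BusRd  M[L5]=60
step 20: P0: load  L3  ⟶  MIII  (L3)  txn=∅  M[L3]=70

memory[L3] = 70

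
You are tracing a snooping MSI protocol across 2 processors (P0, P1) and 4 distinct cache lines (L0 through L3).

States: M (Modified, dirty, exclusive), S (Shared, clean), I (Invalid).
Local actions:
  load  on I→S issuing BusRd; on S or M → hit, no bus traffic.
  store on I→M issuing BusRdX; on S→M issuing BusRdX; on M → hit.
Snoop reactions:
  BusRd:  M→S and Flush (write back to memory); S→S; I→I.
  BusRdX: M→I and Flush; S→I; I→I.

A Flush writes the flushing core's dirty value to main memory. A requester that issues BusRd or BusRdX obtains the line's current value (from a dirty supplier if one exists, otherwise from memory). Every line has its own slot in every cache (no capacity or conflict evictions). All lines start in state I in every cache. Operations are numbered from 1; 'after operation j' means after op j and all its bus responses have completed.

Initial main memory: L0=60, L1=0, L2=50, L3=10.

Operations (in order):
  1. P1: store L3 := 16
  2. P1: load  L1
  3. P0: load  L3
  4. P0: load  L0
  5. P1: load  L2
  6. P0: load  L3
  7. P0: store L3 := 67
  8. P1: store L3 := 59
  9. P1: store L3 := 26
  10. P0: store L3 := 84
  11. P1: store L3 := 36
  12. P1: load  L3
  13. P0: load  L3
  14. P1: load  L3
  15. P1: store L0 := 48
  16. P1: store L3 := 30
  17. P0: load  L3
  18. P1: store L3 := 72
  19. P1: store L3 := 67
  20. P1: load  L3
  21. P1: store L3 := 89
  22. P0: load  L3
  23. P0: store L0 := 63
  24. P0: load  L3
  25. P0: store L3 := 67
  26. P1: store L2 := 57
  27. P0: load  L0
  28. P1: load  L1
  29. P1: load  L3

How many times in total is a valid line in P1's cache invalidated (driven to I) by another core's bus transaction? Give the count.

step 1: P1: store L3 := 16  ⟶  IM  (L3)  txn=BusRdX  M[L3]=10
step 2: P1: load  L1  ⟶  IS  (L1)  txn=BusRd  M[L1]=0
step 3: P0: load  L3  ⟶  SS  (L3)  txn=BusRd+Flush  M[L3]=16
step 4: P0: load  L0  ⟶  SI  (L0)  txn=BusRd  M[L0]=60
step 5: P1: load  L2  ⟶  IS  (L2)  txn=BusRd  M[L2]=50
step 6: P0: load  L3  ⟶  SS  (L3)  txn=∅  M[L3]=16
step 7: P0: store L3 := 67  ⟶  MI  (L3)  txn=BusRdX  M[L3]=16
step 8: P1: store L3 := 59  ⟶  IM  (L3)  txn=BusRdX+Flush  M[L3]=67
step 9: P1: store L3 := 26  ⟶  IM  (L3)  txn=∅  M[L3]=67
step 10: P0: store L3 := 84  ⟶  MI  (L3)  txn=BusRdX+Flush  M[L3]=26
step 11: P1: store L3 := 36  ⟶  IM  (L3)  txn=BusRdX+Flush  M[L3]=84
step 12: P1: load  L3  ⟶  IM  (L3)  txn=∅  M[L3]=84
step 13: P0: load  L3  ⟶  SS  (L3)  txn=BusRd+Flush  M[L3]=36
step 14: P1: load  L3  ⟶  SS  (L3)  txn=∅  M[L3]=36
step 15: P1: store L0 := 48  ⟶  IM  (L0)  txn=BusRdX  M[L0]=60
step 16: P1: store L3 := 30  ⟶  IM  (L3)  txn=BusRdX  M[L3]=36
step 17: P0: load  L3  ⟶  SS  (L3)  txn=BusRd+Flush  M[L3]=30
step 18: P1: store L3 := 72  ⟶  IM  (L3)  txn=BusRdX  M[L3]=30
step 19: P1: store L3 := 67  ⟶  IM  (L3)  txn=∅  M[L3]=30
step 20: P1: load  L3  ⟶  IM  (L3)  txn=∅  M[L3]=30
step 21: P1: store L3 := 89  ⟶  IM  (L3)  txn=∅  M[L3]=30
step 22: P0: load  L3  ⟶  SS  (L3)  txn=BusRd+Flush  M[L3]=89
step 23: P0: store L0 := 63  ⟶  MI  (L0)  txn=BusRdX+Flush  M[L0]=48
step 24: P0: load  L3  ⟶  SS  (L3)  txn=∅  M[L3]=89
step 25: P0: store L3 := 67  ⟶  MI  (L3)  txn=BusRdX  M[L3]=89
step 26: P1: store L2 := 57  ⟶  IM  (L2)  txn=BusRdX  M[L2]=50
step 27: P0: load  L0  ⟶  MI  (L0)  txn=∅  M[L0]=48
step 28: P1: load  L1  ⟶  IS  (L1)  txn=∅  M[L1]=0
step 29: P1: load  L3  ⟶  SS  (L3)  txn=BusRd+Flush  M[L3]=67

invalidations = 4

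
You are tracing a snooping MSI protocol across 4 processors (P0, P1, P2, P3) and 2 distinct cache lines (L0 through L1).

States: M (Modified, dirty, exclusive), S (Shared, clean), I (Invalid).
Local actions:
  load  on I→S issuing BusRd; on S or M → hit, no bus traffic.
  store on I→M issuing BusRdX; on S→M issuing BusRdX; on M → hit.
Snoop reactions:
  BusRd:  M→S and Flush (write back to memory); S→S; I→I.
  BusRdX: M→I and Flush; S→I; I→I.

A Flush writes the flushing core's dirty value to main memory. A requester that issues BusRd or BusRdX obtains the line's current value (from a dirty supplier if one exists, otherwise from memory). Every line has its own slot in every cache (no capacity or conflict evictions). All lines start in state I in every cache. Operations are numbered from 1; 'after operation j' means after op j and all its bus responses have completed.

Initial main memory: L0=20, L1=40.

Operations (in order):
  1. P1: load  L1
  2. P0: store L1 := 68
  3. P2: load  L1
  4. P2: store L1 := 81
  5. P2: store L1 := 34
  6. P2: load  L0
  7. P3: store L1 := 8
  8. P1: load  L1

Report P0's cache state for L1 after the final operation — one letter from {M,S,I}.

state = I

step 1: P1: load  L1  ⟶  ISII  (L1)  txn=BusRd  M[L1]=40
step 2: P0: store L1 := 68  ⟶  MIII  (L1)  txn=BusRdX  M[L1]=40
step 3: P2: load  L1  ⟶  SISI  (L1)  txn=BusRd+Flush  M[L1]=68
step 4: P2: store L1 := 81  ⟶  IIMI  (L1)  txn=BusRdX  M[L1]=68
step 5: P2: store L1 := 34  ⟶  IIMI  (L1)  txn=∅  M[L1]=68
step 6: P2: load  L0  ⟶  IISI  (L0)  txn=BusRd  M[L0]=20
step 7: P3: store L1 := 8  ⟶  IIIM  (L1)  txn=BusRdX+Flush  M[L1]=34
step 8: P1: load  L1  ⟶  ISIS  (L1)  txn=BusRd+Flush  M[L1]=8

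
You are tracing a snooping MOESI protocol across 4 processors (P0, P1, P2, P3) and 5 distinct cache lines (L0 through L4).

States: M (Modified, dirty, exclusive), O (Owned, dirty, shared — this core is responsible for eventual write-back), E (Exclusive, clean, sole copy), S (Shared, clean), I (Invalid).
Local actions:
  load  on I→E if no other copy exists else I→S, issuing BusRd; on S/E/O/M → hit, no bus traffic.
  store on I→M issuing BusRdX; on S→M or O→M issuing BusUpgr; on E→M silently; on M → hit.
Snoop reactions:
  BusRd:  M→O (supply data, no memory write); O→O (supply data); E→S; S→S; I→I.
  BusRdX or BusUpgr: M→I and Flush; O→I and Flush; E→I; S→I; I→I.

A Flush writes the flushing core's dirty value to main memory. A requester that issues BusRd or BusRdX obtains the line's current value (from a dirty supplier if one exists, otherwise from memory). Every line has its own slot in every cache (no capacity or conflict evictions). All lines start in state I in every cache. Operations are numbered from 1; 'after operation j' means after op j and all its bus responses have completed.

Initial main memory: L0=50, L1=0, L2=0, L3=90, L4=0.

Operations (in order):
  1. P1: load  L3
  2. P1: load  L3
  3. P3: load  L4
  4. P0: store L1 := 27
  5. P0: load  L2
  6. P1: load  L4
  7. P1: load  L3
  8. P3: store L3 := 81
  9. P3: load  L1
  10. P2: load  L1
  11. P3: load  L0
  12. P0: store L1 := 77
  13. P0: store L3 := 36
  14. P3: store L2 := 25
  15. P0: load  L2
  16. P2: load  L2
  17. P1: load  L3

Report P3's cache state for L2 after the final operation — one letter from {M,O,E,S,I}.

state = O

step 1: P1: load  L3  ⟶  IEII  (L3)  txn=BusRd  M[L3]=90
step 2: P1: load  L3  ⟶  IEII  (L3)  txn=∅  M[L3]=90
step 3: P3: load  L4  ⟶  IIIE  (L4)  txn=BusRd  M[L4]=0
step 4: P0: store L1 := 27  ⟶  MIII  (L1)  txn=BusRdX  M[L1]=0
step 5: P0: load  L2  ⟶  EIII  (L2)  txn=BusRd  M[L2]=0
step 6: P1: load  L4  ⟶  ISIS  (L4)  txn=BusRd  M[L4]=0
step 7: P1: load  L3  ⟶  IEII  (L3)  txn=∅  M[L3]=90
step 8: P3: store L3 := 81  ⟶  IIIM  (L3)  txn=BusRdX  M[L3]=90
step 9: P3: load  L1  ⟶  OIIS  (L1)  txn=BusRd  M[L1]=0
step 10: P2: load  L1  ⟶  OISS  (L1)  txn=BusRd  M[L1]=0
step 11: P3: load  L0  ⟶  IIIE  (L0)  txn=BusRd  M[L0]=50
step 12: P0: store L1 := 77  ⟶  MIII  (L1)  txn=BusUpgr  M[L1]=0
step 13: P0: store L3 := 36  ⟶  MIII  (L3)  txn=BusRdX+Flush  M[L3]=81
step 14: P3: store L2 := 25  ⟶  IIIM  (L2)  txn=BusRdX  M[L2]=0
step 15: P0: load  L2  ⟶  SIIO  (L2)  txn=BusRd  M[L2]=0
step 16: P2: load  L2  ⟶  SISO  (L2)  txn=BusRd  M[L2]=0
step 17: P1: load  L3  ⟶  OSII  (L3)  txn=BusRd  M[L3]=81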